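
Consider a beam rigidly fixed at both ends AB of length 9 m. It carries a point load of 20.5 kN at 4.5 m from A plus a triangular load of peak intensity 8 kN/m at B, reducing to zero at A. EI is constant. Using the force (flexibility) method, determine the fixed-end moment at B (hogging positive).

Take the two fixed-end moments M_A, M_B as redundants; the released structure is the simple span AB.
Simple-span end rotations at A and B under the given loads:
  at A: point load 20.5 at a = 4.5: Pab(L + b)/(6LEI) = 103.8/EI
  at B: point load 20.5 at a = 4.5: Pab(L + a)/(6LEI) = 103.8/EI
  at A: triangular load, peak 8: 7w₀L³/(360EI) = 113.4/EI
  at B: triangular load, peak 8: w₀L³/(45EI) = 129.6/EI
  θ_A0 = 217.2/EI,  θ_B0 = 233.4/EI
Flexibility coefficients: a unit moment at one end gives L/(3EI) there and L/(6EI) at the far end, so f₁₁ = f₂₂ = 3/EI and f₁₂ = f₂₁ = 1.5/EI.
Compatibility — zero rotation at each built-in end:
  3 M_A + 1.5 M_B = 217.2
  1.5 M_A + 3 M_B = 233.4
Solving the pair gives M_A = 44.66 kN·m and M_B = 55.46 kN·m (hogging).

M_B = 55.46 kN·m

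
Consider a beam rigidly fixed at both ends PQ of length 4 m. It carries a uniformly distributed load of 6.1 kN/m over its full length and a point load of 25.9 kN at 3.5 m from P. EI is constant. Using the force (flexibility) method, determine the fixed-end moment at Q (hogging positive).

M_Q = 18.05 kN·m

Release both end moments; the primary structure is a simply-supported span PQ with redundants M_P and M_Q.
Simple-span end rotations at P and Q under the given loads:
  at P: UDL 6.1: wL³/(24EI) = 16.27/EI
  at Q: UDL 6.1: wL³/(24EI) = 16.27/EI
  at P: point load 25.9 at a = 3.5: Pab(L + b)/(6LEI) = 8.498/EI
  at Q: point load 25.9 at a = 3.5: Pab(L + a)/(6LEI) = 14.16/EI
  θ_P0 = 24.77/EI,  θ_Q0 = 30.43/EI
Flexibility coefficients: a unit moment at one end gives L/(3EI) there and L/(6EI) at the far end, so f₁₁ = f₂₂ = 1.333/EI and f₁₂ = f₂₁ = 0.6667/EI.
Compatibility — zero rotation at each built-in end:
  1.333 M_P + 0.6667 M_Q = 24.77
  0.6667 M_P + 1.333 M_Q = 30.43
Solving the pair gives M_P = 9.55 kN·m and M_Q = 18.05 kN·m (hogging).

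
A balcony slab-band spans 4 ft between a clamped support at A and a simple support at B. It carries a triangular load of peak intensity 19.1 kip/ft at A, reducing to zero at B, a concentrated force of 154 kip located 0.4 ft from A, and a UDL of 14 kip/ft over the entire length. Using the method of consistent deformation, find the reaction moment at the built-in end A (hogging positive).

M_A = 101 kip·ft

Choose R_B as the redundant. The primary structure is the cantilever fixed at A.
Primary-structure tip deflection at B by superposition:
  triangular load, peak 19.1 at the fixed end: w₀L⁴/(30EI) = 163/EI
  point load 154 at a = 0.4: Pa²(3L − a)/(6EI) = 47.64/EI
  UDL 14: wL⁴/(8EI) = 448/EI
  δ_0 = 658.6/EI
Flexibility coefficient — unit upward force at B: δ_{BB} = L³/(3EI) = 21.33/EI.
The prop prevents deflection at B: R_B = δ_0/δ_{BB} = 658.6/21.33 = 30.87 kip.
Moment equilibrium about A: M_A = Σ(load moments about A) − R_B·L = 224.5 − 30.87×4 = 101 kip·ft.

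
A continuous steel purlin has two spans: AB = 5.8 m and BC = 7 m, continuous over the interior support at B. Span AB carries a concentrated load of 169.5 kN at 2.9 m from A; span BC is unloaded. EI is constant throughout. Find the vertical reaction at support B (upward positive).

R_B = 111.1 kN

Insert a hinge at B; M_B is the redundant, and each span becomes simply supported.
Discontinuity in slope at B on the released structure — sum the simple-span end rotations:
  span AB: point load 169.5 at a = 2.9: Pab(L + a)/(6LEI) = 356.4/EI
  relative rotation θ_0 = (356.4 + 0)/EI = 356.4/EI
A unit hogging moment at B produces rotation L₁/(3EI) + L₂/(3EI) = 4.267/EI.
Slope continuity at B: θ_0 = M_B·4.267/EI, so M_B = 356.4/4.267 = 83.53 kN·m (hogging).
Span AB, ΣM about A with M_B applied at B: R_B^{AB}·5.8 = 491.6 + 83.53, so R_B^{AB} = 99.15 kN and R_A = 169.5 − 99.15 = 70.35 kN.
Span BC, ΣM about C: R_B^{BC}·7 = 0 + 83.53, so R_B^{BC} = 11.93 kN and R_C = 0 − 11.93 = -11.93 kN.
R_B = 99.15 + 11.93 = 111.1 kN.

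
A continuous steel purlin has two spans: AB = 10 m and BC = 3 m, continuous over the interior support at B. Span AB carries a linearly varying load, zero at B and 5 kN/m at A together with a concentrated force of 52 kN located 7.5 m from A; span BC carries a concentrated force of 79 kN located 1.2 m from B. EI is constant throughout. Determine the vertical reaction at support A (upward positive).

R_A = 19.81 kN

Insert a hinge at B; M_B is the redundant, and each span becomes simply supported.
End slopes at the hinge B, treating each span as simply supported:
  span AB: triangular load, peak 5: 7w₀L³/(360EI) = 97.22/EI
  span AB: point load 52 at a = 7.5: Pab(L + a)/(6LEI) = 284.4/EI
  span BC: point load 79 at a = 1.2: Pab(L + b)/(6LEI) = 45.5/EI
  relative rotation θ_0 = (381.6 + 45.5)/EI = 427.1/EI
A unit hogging moment at B produces rotation L₁/(3EI) + L₂/(3EI) = 4.333/EI.
Slope continuity at B: θ_0 = M_B·4.333/EI, so M_B = 427.1/4.333 = 98.56 kN·m (hogging).
Span AB, ΣM about A with M_B applied at B: R_B^{AB}·10 = 473.3 + 98.56, so R_B^{AB} = 57.19 kN and R_A = 77 − 57.19 = 19.81 kN.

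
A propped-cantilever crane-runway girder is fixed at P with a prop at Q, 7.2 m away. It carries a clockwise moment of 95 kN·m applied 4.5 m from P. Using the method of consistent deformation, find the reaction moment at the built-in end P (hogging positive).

Release the roller at Q. Primary structure: cantilever fixed at P.
Downward deflection at the released point Q due to the loads:
  clockwise couple 95 at a = 4.5: M₀a(2L − a)/(2EI) = 2116/EI
Tip deflection under a unit load at Q: L³/(3EI) = 124.4/EI.
The prop prevents deflection at Q: R_Q = δ_0/δ_{QQ} = 2116/124.4 = 17.01 kN.
Moment equilibrium about P: M_P = Σ(load moments about P) − R_Q·L = 95 − 17.01×7.2 = -27.46 kN·m.

M_P = -27.46 kN·m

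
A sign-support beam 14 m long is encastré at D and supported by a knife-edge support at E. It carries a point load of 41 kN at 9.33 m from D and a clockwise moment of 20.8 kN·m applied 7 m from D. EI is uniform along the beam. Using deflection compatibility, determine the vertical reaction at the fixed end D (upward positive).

Remove the prop at E; the released (primary) structure is a cantilever built in at D.
Free-end deflection of the primary structure under the applied loading (downward +):
  point load 41 at a = 9.33: Pa²(3L − a)/(6EI) = 19433/EI
  clockwise couple 20.8 at a = 7: M₀a(2L − a)/(2EI) = 1529/EI
  δ_0 = 20962/EI
Tip deflection under a unit load at E: L³/(3EI) = 914.7/EI.
Compatibility at E: δ_0 − R_E·δ_{EE} = 0, so R_E = 20962/914.7 = 22.92 kN.
Vertical equilibrium: R_D = ΣP − R_E = 41 − 22.92 = 18.08 kN.

R_D = 18.08 kN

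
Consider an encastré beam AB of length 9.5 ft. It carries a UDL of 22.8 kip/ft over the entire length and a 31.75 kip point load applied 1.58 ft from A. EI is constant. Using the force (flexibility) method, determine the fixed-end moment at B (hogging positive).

Release both end moments; the primary structure is a simply-supported span AB with redundants M_A and M_B.
End rotations of the released simple span under the applied load (×1/EI):
  at A: UDL 22.8: wL³/(24EI) = 814.5/EI
  at B: UDL 22.8: wL³/(24EI) = 814.5/EI
  at A: point load 31.75 at a = 1.58: Pab(L + b)/(6LEI) = 121.4/EI
  at B: point load 31.75 at a = 1.58: Pab(L + a)/(6LEI) = 77.23/EI
  θ_A0 = 935.9/EI,  θ_B0 = 891.7/EI
Flexibility coefficients: a unit moment at one end gives L/(3EI) there and L/(6EI) at the far end, so f₁₁ = f₂₂ = 3.167/EI and f₁₂ = f₂₁ = 1.583/EI.
Compatibility — zero rotation at each built-in end:
  3.167 M_A + 1.583 M_B = 935.9
  1.583 M_A + 3.167 M_B = 891.7
Solving the pair gives M_A = 206.3 kip·ft and M_B = 178.4 kip·ft (hogging).

M_B = 178.4 kip·ft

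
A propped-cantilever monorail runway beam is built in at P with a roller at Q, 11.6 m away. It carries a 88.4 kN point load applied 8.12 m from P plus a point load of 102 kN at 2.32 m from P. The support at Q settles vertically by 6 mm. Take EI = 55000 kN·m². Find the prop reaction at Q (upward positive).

R_Q = 54.89 kN

Choose R_Q as the redundant. The primary structure is the cantilever fixed at P.
Free-end deflection of the primary structure under the applied loading (downward +):
  point load 88.4 at a = 8.12: Pa²(3L − a)/(6EI) = 25918/EI
  point load 102 at a = 2.32: Pa²(3L − a)/(6EI) = 2972/EI
  δ_0 = 28890/EI
Tip deflection under a unit load at Q: L³/(3EI) = 520.3/EI.
With EI = 55000 kN·m²: δ_0 = 0.52527 m and δ_{QQ} = 0.00946 m/kN.
Compatibility — the beam at Q must follow the support down by 0.006 m: δ_0 − R_Q·δ_{QQ} = 0.006, so R_Q = (0.52527 − 0.006)/0.00946 = 54.89 kN.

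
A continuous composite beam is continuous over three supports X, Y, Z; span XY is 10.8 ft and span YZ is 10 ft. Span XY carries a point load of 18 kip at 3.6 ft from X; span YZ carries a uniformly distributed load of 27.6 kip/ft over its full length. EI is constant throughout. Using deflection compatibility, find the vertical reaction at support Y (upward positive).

Take M_Y as the redundant. Released structure: two simple spans XY and YZ with a hinge at Y.
End slopes at the hinge Y, treating each span as simply supported:
  span XY: point load 18 at a = 3.6: Pab(L + a)/(6LEI) = 103.7/EI
  span YZ: UDL 27.6: wL³/(24EI) = 1150/EI
  relative rotation θ_0 = (103.7 + 1150)/EI = 1254/EI
A unit hogging moment at Y produces rotation L₁/(3EI) + L₂/(3EI) = 6.933/EI.
Slope continuity at Y: θ_0 = M_Y·6.933/EI, so M_Y = 1254/6.933 = 180.8 kip·ft (hogging).
Span XY, ΣM about X with M_Y applied at Y: R_Y^{XY}·10.8 = 64.8 + 180.8, so R_Y^{XY} = 22.74 kip and R_X = 18 − 22.74 = -4.743 kip.
Span YZ, ΣM about Z: R_Y^{YZ}·10 = 1380 + 180.8, so R_Y^{YZ} = 156.1 kip and R_Z = 276 − 156.1 = 119.9 kip.
R_Y = 22.74 + 156.1 = 178.8 kip.

R_Y = 178.8 kip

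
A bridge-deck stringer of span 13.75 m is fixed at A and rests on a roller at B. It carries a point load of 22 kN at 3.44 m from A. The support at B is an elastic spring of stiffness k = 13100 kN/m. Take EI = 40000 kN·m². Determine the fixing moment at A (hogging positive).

M_A = 49.74 kN·m

Take the reaction at B as the redundant and release it; the primary structure is a cantilever fixed at A.
Free-end deflection of the primary structure under the applied loading (downward +):
  point load 22 at a = 3.44: Pa²(3L − a)/(6EI) = 1641/EI
Flexibility coefficient — unit upward force at B: δ_{BB} = L³/(3EI) = 866.5/EI.
With EI = 40000 kN·m²: δ_0 = 0.041014 m and δ_{BB} = 0.021663 m/kN.
Compatibility — the spring shortens by R_B/k under the reaction it provides: δ_0 − R_B·δ_{BB} = R_B/k. With 1/k = 0.000076 m/kN, R_B = δ_0 / (δ_{BB} + 1/k) = 0.041014 / (0.021663 + 0.000076) = 1.887 kN.
Moment equilibrium about A: M_A = Σ(load moments about A) − R_B·L = 75.68 − 1.887×13.75 = 49.74 kN·m.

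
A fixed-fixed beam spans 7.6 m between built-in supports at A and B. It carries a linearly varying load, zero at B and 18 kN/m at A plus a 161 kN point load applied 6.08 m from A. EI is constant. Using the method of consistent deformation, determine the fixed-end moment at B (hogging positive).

Release both end moments; the primary structure is a simply-supported span AB with redundants M_A and M_B.
On the primary (simply-supported) span, the end slopes from the loading are:
  at A: triangular load, peak 18: w₀L³/(45EI) = 175.6/EI
  at B: triangular load, peak 18: 7w₀L³/(360EI) = 153.6/EI
  at A: point load 161 at a = 6.08: Pab(L + b)/(6LEI) = 297.6/EI
  at B: point load 161 at a = 6.08: Pab(L + a)/(6LEI) = 446.4/EI
  θ_A0 = 473.2/EI,  θ_B0 = 600/EI
Flexibility coefficients: a unit moment at one end gives L/(3EI) there and L/(6EI) at the far end, so f₁₁ = f₂₂ = 2.533/EI and f₁₂ = f₂₁ = 1.267/EI.
Compatibility — zero rotation at each built-in end:
  2.533 M_A + 1.267 M_B = 473.2
  1.267 M_A + 2.533 M_B = 600
Solving the pair gives M_A = 91.14 kN·m and M_B = 191.3 kN·m (hogging).

M_B = 191.3 kN·m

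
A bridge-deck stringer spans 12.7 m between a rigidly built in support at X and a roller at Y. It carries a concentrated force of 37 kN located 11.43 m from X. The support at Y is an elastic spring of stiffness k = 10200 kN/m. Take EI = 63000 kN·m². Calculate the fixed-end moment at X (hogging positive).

Take the reaction at Y as the redundant and release it; the primary structure is a cantilever fixed at X.
Free-end deflection of the primary structure under the applied loading (downward +):
  point load 37 at a = 11.43: Pa²(3L − a)/(6EI) = 21487/EI
Tip deflection under a unit load at Y: L³/(3EI) = 682.8/EI.
With EI = 63000 kN·m²: δ_0 = 0.34106 m and δ_{YY} = 0.010838 m/kN.
Compatibility — the spring shortens by R_Y/k under the reaction it provides: δ_0 − R_Y·δ_{YY} = R_Y/k. With 1/k = 0.000098 m/kN, R_Y = δ_0 / (δ_{YY} + 1/k) = 0.34106 / (0.010838 + 0.000098) = 31.19 kN.
Moment equilibrium about X: M_X = Σ(load moments about X) − R_Y·L = 422.9 − 31.19×12.7 = 26.84 kN·m.

M_X = 26.84 kN·m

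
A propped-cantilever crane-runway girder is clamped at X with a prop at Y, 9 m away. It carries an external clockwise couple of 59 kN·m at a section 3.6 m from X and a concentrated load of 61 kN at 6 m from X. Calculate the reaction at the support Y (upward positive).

R_Y = 37.92 kN

Remove the prop at Y; the released (primary) structure is a cantilever built in at X.
Deflection at Y on the released cantilever, summing each load's contribution:
  clockwise couple 59 at a = 3.6: M₀a(2L − a)/(2EI) = 1529/EI
  point load 61 at a = 6: Pa²(3L − a)/(6EI) = 7686/EI
  δ_0 = 9215/EI
Flexibility coefficient — unit upward force at Y: δ_{YY} = L³/(3EI) = 243/EI.
Compatibility at Y: δ_0 − R_Y·δ_{YY} = 0, so R_Y = 9215/243 = 37.92 kN.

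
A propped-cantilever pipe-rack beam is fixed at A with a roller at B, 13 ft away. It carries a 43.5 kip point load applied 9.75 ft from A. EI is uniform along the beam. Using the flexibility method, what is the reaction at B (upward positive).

R_B = 27.53 kip

Take the reaction at B as the redundant and release it; the primary structure is a cantilever fixed at A.
Primary-structure tip deflection at B by superposition:
  point load 43.5 at a = 9.75: Pa²(3L − a)/(6EI) = 20159/EI
Flexibility coefficient — unit upward force at B: δ_{BB} = L³/(3EI) = 732.3/EI.
The prop prevents deflection at B: R_B = δ_0/δ_{BB} = 20159/732.3 = 27.53 kip.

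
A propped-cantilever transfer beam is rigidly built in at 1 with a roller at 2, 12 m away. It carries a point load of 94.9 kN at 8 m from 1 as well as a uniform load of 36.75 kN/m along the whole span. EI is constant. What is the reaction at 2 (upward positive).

Release the roller at 2. Primary structure: cantilever fixed at 1.
Deflection at 2 on the released cantilever, summing each load's contribution:
  point load 94.9 at a = 8: Pa²(3L − a)/(6EI) = 28343/EI
  UDL 36.75: wL⁴/(8EI) = 95256/EI
  δ_0 = 123599/EI
Tip deflection under a unit load at 2: L³/(3EI) = 576/EI.
The prop prevents deflection at 2: R_2 = δ_0/δ_{22} = 123599/576 = 214.6 kN.

R_2 = 214.6 kN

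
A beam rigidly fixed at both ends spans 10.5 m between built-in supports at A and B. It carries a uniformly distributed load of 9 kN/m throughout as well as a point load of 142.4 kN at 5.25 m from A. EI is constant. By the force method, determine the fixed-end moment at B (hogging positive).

Take the two fixed-end moments M_A, M_B as redundants; the released structure is the simple span AB.
On the primary (simply-supported) span, the end slopes from the loading are:
  at A: UDL 9: wL³/(24EI) = 434.1/EI
  at B: UDL 9: wL³/(24EI) = 434.1/EI
  at A: point load 142.4 at a = 5.25: Pab(L + b)/(6LEI) = 981.2/EI
  at B: point load 142.4 at a = 5.25: Pab(L + a)/(6LEI) = 981.2/EI
  θ_A0 = 1415/EI,  θ_B0 = 1415/EI
Flexibility coefficients: a unit moment at one end gives L/(3EI) there and L/(6EI) at the far end, so f₁₁ = f₂₂ = 3.5/EI and f₁₂ = f₂₁ = 1.75/EI.
Compatibility — zero rotation at each built-in end:
  3.5 M_A + 1.75 M_B = 1415
  1.75 M_A + 3.5 M_B = 1415
Solving the pair gives M_A = 269.6 kN·m and M_B = 269.6 kN·m (hogging).

M_B = 269.6 kN·m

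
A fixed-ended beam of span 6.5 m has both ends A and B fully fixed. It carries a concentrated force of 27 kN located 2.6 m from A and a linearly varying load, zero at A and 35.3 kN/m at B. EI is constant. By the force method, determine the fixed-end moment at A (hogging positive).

M_A = 74.99 kN·m

Take the two fixed-end moments M_A, M_B as redundants; the released structure is the simple span AB.
On the primary (simply-supported) span, the end slopes from the loading are:
  at A: point load 27 at a = 2.6: Pab(L + b)/(6LEI) = 73.01/EI
  at B: point load 27 at a = 2.6: Pab(L + a)/(6LEI) = 63.88/EI
  at A: triangular load, peak 35.3: 7w₀L³/(360EI) = 188.5/EI
  at B: triangular load, peak 35.3: w₀L³/(45EI) = 215.4/EI
  θ_A0 = 261.5/EI,  θ_B0 = 279.3/EI
Flexibility coefficients: a unit moment at one end gives L/(3EI) there and L/(6EI) at the far end, so f₁₁ = f₂₂ = 2.167/EI and f₁₂ = f₂₁ = 1.083/EI.
Compatibility — zero rotation at each built-in end:
  2.167 M_A + 1.083 M_B = 261.5
  1.083 M_A + 2.167 M_B = 279.3
Solving the pair gives M_A = 74.99 kN·m and M_B = 91.42 kN·m (hogging).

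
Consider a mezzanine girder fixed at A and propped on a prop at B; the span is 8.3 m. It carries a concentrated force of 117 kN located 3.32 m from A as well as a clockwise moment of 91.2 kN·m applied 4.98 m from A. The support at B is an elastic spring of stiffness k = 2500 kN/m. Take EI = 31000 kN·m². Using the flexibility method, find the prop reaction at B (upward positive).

Take the reaction at B as the redundant and release it; the primary structure is a cantilever fixed at A.
Primary-structure tip deflection at B by superposition:
  point load 117 at a = 3.32: Pa²(3L − a)/(6EI) = 4638/EI
  clockwise couple 91.2 at a = 4.98: M₀a(2L − a)/(2EI) = 2639/EI
  δ_0 = 7277/EI
Flexibility coefficient — unit upward force at B: δ_{BB} = L³/(3EI) = 190.6/EI.
With EI = 31000 kN·m²: δ_0 = 0.23475 m and δ_{BB} = 0.006148 m/kN.
Compatibility — the spring shortens by R_B/k under the reaction it provides: δ_0 − R_B·δ_{BB} = R_B/k. With 1/k = 0.0004 m/kN, R_B = δ_0 / (δ_{BB} + 1/k) = 0.23475 / (0.006148 + 0.0004) = 35.85 kN.

R_B = 35.85 kN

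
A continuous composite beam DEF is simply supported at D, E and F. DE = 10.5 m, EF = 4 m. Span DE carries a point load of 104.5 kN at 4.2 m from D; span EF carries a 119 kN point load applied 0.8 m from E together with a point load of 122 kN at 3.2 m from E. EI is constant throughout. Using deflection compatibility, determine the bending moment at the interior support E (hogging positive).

M_E = 165.3 kN·m

Release continuity at E by inserting a hinge; the redundant is the internal moment M_E. The primary structure is two simply-supported spans DE and EF.
Discontinuity in slope at E on the released structure — sum the simple-span end rotations:
  span DE: point load 104.5 at a = 4.2: Pab(L + a)/(6LEI) = 645.2/EI
  span EF: point load 119 at a = 0.8: Pab(L + b)/(6LEI) = 91.39/EI
  span EF: point load 122 at a = 3.2: Pab(L + b)/(6LEI) = 62.46/EI
  relative rotation θ_0 = (645.2 + 153.9)/EI = 799/EI
A unit hogging moment at E produces rotation L₁/(3EI) + L₂/(3EI) = 4.833/EI.
Slope continuity at E: θ_0 = M_E·4.833/EI, so M_E = 799/4.833 = 165.3 kN·m (hogging).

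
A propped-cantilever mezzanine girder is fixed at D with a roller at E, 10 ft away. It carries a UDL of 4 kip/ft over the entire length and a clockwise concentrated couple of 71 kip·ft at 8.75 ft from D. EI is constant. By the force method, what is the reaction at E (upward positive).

R_E = 25.48 kip

Remove the prop at E; the released (primary) structure is a cantilever built in at D.
Free-end deflection of the primary structure under the applied loading (downward +):
  UDL 4: wL⁴/(8EI) = 5000/EI
  clockwise couple 71 at a = 8.75: M₀a(2L − a)/(2EI) = 3495/EI
  δ_0 = 8495/EI
Tip deflection under a unit load at E: L³/(3EI) = 333.3/EI.
Compatibility at E: δ_0 − R_E·δ_{EE} = 0, so R_E = 8495/333.3 = 25.48 kip.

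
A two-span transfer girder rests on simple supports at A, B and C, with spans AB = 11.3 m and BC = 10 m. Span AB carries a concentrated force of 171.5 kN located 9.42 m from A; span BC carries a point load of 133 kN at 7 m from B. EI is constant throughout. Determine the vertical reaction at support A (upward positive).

R_A = 9.421 kN

Take M_B as the redundant. Released structure: two simple spans AB and BC with a hinge at B.
End slopes at the hinge B, treating each span as simply supported:
  span AB: point load 171.5 at a = 9.42: Pab(L + a)/(6LEI) = 928.2/EI
  span BC: point load 133 at a = 7: Pab(L + b)/(6LEI) = 605.1/EI
  relative rotation θ_0 = (928.2 + 605.1)/EI = 1533/EI
A unit hogging moment at B produces rotation L₁/(3EI) + L₂/(3EI) = 7.1/EI.
Compatibility: M_B·(L₁+L₂)/(3EI) = θ_0, giving M_B = 216 kN·m (hogging).
Span AB, ΣM about A with M_B applied at B: R_B^{AB}·11.3 = 1616 + 216, so R_B^{AB} = 162.1 kN and R_A = 171.5 − 162.1 = 9.421 kN.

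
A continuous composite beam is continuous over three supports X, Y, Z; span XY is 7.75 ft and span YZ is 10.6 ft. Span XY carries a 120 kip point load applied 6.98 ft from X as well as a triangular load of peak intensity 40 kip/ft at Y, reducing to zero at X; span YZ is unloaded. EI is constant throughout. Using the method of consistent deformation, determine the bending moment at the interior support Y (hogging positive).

Take M_Y as the redundant. Released structure: two simple spans XY and YZ with a hinge at Y.
Rotations at Y on the released spans (each span's end-slope, ×1/EI):
  span XY: point load 120 at a = 6.98: Pab(L + a)/(6LEI) = 204.3/EI
  span XY: triangular load, peak 40: w₀L³/(45EI) = 413.8/EI
  relative rotation θ_0 = (618.1 + 0)/EI = 618.1/EI
A unit hogging moment at Y produces rotation L₁/(3EI) + L₂/(3EI) = 6.117/EI.
Compatibility: M_Y·(L₁+L₂)/(3EI) = θ_0, giving M_Y = 101 kip·ft (hogging).

M_Y = 101 kip·ft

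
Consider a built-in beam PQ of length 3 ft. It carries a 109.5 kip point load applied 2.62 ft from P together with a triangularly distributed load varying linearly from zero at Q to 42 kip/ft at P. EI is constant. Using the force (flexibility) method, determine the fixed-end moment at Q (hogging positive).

M_Q = 44.34 kip·ft

Take the two fixed-end moments M_P, M_Q as redundants; the released structure is the simple span PQ.
On the primary (simply-supported) span, the end slopes from the loading are:
  at P: point load 109.5 at a = 2.62: Pab(L + b)/(6LEI) = 20.47/EI
  at Q: point load 109.5 at a = 2.62: Pab(L + a)/(6LEI) = 34.04/EI
  at P: triangular load, peak 42: w₀L³/(45EI) = 25.2/EI
  at Q: triangular load, peak 42: 7w₀L³/(360EI) = 22.05/EI
  θ_P0 = 45.67/EI,  θ_Q0 = 56.09/EI
Flexibility coefficients: a unit moment at one end gives L/(3EI) there and L/(6EI) at the far end, so f₁₁ = f₂₂ = 1/EI and f₁₂ = f₂₁ = 0.5/EI.
Compatibility — zero rotation at each built-in end:
  1 M_P + 0.5 M_Q = 45.67
  0.5 M_P + 1 M_Q = 56.09
Solving the pair gives M_P = 23.5 kip·ft and M_Q = 44.34 kip·ft (hogging).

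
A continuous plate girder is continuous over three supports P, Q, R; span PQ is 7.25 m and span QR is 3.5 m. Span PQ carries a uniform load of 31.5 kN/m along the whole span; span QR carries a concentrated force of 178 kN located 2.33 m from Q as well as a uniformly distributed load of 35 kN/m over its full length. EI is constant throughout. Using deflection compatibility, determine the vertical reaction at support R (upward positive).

Take M_Q as the redundant. Released structure: two simple spans PQ and QR with a hinge at Q.
Discontinuity in slope at Q on the released structure — sum the simple-span end rotations:
  span PQ: UDL 31.5: wL³/(24EI) = 500.2/EI
  span QR: point load 178 at a = 2.33: Pab(L + b)/(6LEI) = 107.9/EI
  span QR: UDL 35: wL³/(24EI) = 62.53/EI
  relative rotation θ_0 = (500.2 + 170.4)/EI = 670.6/EI
A unit hogging moment at Q produces rotation L₁/(3EI) + L₂/(3EI) = 3.583/EI.
Compatibility: M_Q·(L₁+L₂)/(3EI) = θ_0, giving M_Q = 187.1 kN·m (hogging).
Span QR, ΣM about R: R_Q^{QR}·3.5 = 422.6 + 187.1, so R_Q^{QR} = 174.2 kN and R_R = 300.5 − 174.2 = 126.3 kN.

R_R = 126.3 kN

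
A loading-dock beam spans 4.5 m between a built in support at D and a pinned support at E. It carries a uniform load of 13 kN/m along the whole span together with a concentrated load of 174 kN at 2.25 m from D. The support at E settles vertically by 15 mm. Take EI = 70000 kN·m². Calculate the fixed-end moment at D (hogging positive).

Remove the prop at E; the released (primary) structure is a cantilever built in at D.
Primary-structure tip deflection at E by superposition:
  UDL 13: wL⁴/(8EI) = 666.4/EI
  point load 174 at a = 2.25: Pa²(3L − a)/(6EI) = 1652/EI
  δ_0 = 2318/EI
Flexibility coefficient — unit upward force at E: δ_{EE} = L³/(3EI) = 30.38/EI.
With EI = 70000 kN·m²: δ_0 = 0.033114 m and δ_{EE} = 0.000434 m/kN.
Compatibility — the beam at E must follow the support down by 0.015 m: δ_0 − R_E·δ_{EE} = 0.015, so R_E = (0.033114 − 0.015)/0.000434 = 41.74 kN.
Moment equilibrium about D: M_D = Σ(load moments about D) − R_E·L = 523.1 − 41.74×4.5 = 335.3 kN·m.

M_D = 335.3 kN·m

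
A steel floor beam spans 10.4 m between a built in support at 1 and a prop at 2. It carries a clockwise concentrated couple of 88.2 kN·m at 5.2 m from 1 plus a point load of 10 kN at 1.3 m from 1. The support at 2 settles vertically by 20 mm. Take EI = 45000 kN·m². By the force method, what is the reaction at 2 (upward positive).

R_2 = 7.365 kN

Release the roller at 2. Primary structure: cantilever fixed at 1.
Primary-structure tip deflection at 2 by superposition:
  clockwise couple 88.2 at a = 5.2: M₀a(2L − a)/(2EI) = 3577/EI
  point load 10 at a = 1.3: Pa²(3L − a)/(6EI) = 84.22/EI
  δ_0 = 3662/EI
Flexibility coefficient — unit upward force at 2: δ_{22} = L³/(3EI) = 375/EI.
With EI = 45000 kN·m²: δ_0 = 0.081369 m and δ_{22} = 0.008332 m/kN.
Compatibility — the beam at 2 must follow the support down by 0.02 m: δ_0 − R_2·δ_{22} = 0.02, so R_2 = (0.081369 − 0.02)/0.008332 = 7.365 kN.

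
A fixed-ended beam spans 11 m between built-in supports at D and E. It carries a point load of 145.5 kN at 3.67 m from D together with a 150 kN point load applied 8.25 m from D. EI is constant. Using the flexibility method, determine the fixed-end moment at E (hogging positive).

Take the two fixed-end moments M_D, M_E as redundants; the released structure is the simple span DE.
Simple-span end rotations at D and E under the given loads:
  at D: point load 145.5 at a = 3.67: Pab(L + b)/(6LEI) = 1087/EI
  at E: point load 145.5 at a = 3.67: Pab(L + a)/(6LEI) = 870/EI
  at D: point load 150 at a = 8.25: Pab(L + b)/(6LEI) = 709/EI
  at E: point load 150 at a = 8.25: Pab(L + a)/(6LEI) = 992.6/EI
  θ_D0 = 1796/EI,  θ_E0 = 1863/EI
Flexibility coefficients: a unit moment at one end gives L/(3EI) there and L/(6EI) at the far end, so f₁₁ = f₂₂ = 3.667/EI and f₁₂ = f₂₁ = 1.833/EI.
Compatibility — zero rotation at each built-in end:
  3.667 M_D + 1.833 M_E = 1796
  1.833 M_D + 3.667 M_E = 1863
Solving the pair gives M_D = 314.5 kN·m and M_E = 350.7 kN·m (hogging).

M_E = 350.7 kN·m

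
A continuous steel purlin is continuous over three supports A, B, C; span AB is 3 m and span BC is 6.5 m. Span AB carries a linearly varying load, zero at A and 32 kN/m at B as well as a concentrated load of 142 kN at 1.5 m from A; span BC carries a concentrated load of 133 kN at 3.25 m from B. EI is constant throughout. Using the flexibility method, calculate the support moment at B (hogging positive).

Release continuity at B by inserting a hinge; the redundant is the internal moment M_B. The primary structure is two simply-supported spans AB and BC.
End slopes at the hinge B, treating each span as simply supported:
  span AB: triangular load, peak 32: w₀L³/(45EI) = 19.2/EI
  span AB: point load 142 at a = 1.5: Pab(L + a)/(6LEI) = 79.88/EI
  span BC: point load 133 at a = 3.25: Pab(L + b)/(6LEI) = 351.2/EI
  relative rotation θ_0 = (99.08 + 351.2)/EI = 450.3/EI
A unit hogging moment at B produces rotation L₁/(3EI) + L₂/(3EI) = 3.167/EI.
Compatibility: M_B·(L₁+L₂)/(3EI) = θ_0, giving M_B = 142.2 kN·m (hogging).

M_B = 142.2 kN·m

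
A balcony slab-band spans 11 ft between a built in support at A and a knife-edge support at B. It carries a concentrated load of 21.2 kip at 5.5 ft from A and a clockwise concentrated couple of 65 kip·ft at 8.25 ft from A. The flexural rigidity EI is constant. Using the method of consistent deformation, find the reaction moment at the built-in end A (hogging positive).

Release the roller at B. Primary structure: cantilever fixed at A.
Free-end deflection of the primary structure under the applied loading (downward +):
  point load 21.2 at a = 5.5: Pa²(3L − a)/(6EI) = 2939/EI
  clockwise couple 65 at a = 8.25: M₀a(2L − a)/(2EI) = 3687/EI
  δ_0 = 6626/EI
Flexibility coefficient — unit upward force at B: δ_{BB} = L³/(3EI) = 443.7/EI.
The prop prevents deflection at B: R_B = δ_0/δ_{BB} = 6626/443.7 = 14.93 kip.
Moment equilibrium about A: M_A = Σ(load moments about A) − R_B·L = 181.6 − 14.93×11 = 17.32 kip·ft.

M_A = 17.32 kip·ft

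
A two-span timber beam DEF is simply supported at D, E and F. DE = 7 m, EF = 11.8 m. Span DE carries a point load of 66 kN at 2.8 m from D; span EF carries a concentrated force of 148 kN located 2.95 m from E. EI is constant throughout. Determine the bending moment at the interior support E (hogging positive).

M_E = 208.7 kN·m

Take M_E as the redundant. Released structure: two simple spans DE and EF with a hinge at E.
Discontinuity in slope at E on the released structure — sum the simple-span end rotations:
  span DE: point load 66 at a = 2.8: Pab(L + a)/(6LEI) = 181.1/EI
  span EF: point load 148 at a = 2.95: Pab(L + b)/(6LEI) = 1127/EI
  relative rotation θ_0 = (181.1 + 1127)/EI = 1308/EI
A unit hogging moment at E produces rotation L₁/(3EI) + L₂/(3EI) = 6.267/EI.
Compatibility: M_E·(L₁+L₂)/(3EI) = θ_0, giving M_E = 208.7 kN·m (hogging).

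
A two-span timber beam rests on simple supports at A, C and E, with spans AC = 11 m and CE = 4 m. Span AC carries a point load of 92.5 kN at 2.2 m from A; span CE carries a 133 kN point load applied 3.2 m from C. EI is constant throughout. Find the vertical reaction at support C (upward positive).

Take M_C as the redundant. Released structure: two simple spans AC and CE with a hinge at C.
Discontinuity in slope at C on the released structure — sum the simple-span end rotations:
  span AC: point load 92.5 at a = 2.2: Pab(L + a)/(6LEI) = 358.2/EI
  span CE: point load 133 at a = 3.2: Pab(L + b)/(6LEI) = 68.1/EI
  relative rotation θ_0 = (358.2 + 68.1)/EI = 426.3/EI
A unit hogging moment at C produces rotation L₁/(3EI) + L₂/(3EI) = 5/EI.
Slope continuity at C: θ_0 = M_C·5/EI, so M_C = 426.3/5 = 85.25 kN·m (hogging).
Span AC, ΣM about A with M_C applied at C: R_C^{AC}·11 = 203.5 + 85.25, so R_C^{AC} = 26.25 kN and R_A = 92.5 − 26.25 = 66.25 kN.
Span CE, ΣM about E: R_C^{CE}·4 = 106.4 + 85.25, so R_C^{CE} = 47.91 kN and R_E = 133 − 47.91 = 85.09 kN.
R_C = 26.25 + 47.91 = 74.16 kN.

R_C = 74.16 kN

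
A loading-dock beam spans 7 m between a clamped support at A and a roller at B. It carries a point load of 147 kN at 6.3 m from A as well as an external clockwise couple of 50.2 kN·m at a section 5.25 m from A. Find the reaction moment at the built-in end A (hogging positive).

M_A = 30.54 kN·m

Choose R_B as the redundant. The primary structure is the cantilever fixed at A.
Free-end deflection of the primary structure under the applied loading (downward +):
  point load 147 at a = 6.3: Pa²(3L − a)/(6EI) = 14294/EI
  clockwise couple 50.2 at a = 5.25: M₀a(2L − a)/(2EI) = 1153/EI
  δ_0 = 15447/EI
Tip deflection under a unit load at B: L³/(3EI) = 114.3/EI.
Compatibility at B: δ_0 − R_B·δ_{BB} = 0, so R_B = 15447/114.3 = 135.1 kN.
Moment equilibrium about A: M_A = Σ(load moments about A) − R_B·L = 976.3 − 135.1×7 = 30.54 kN·m.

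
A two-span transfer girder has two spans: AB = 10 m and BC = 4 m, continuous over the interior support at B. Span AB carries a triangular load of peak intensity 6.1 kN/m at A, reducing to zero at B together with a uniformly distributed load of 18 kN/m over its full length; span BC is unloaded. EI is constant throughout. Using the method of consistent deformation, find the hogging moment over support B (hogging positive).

Release continuity at B by inserting a hinge; the redundant is the internal moment M_B. The primary structure is two simply-supported spans AB and BC.
Rotations at B on the released spans (each span's end-slope, ×1/EI):
  span AB: triangular load, peak 6.1: 7w₀L³/(360EI) = 118.6/EI
  span AB: UDL 18: wL³/(24EI) = 750/EI
  relative rotation θ_0 = (868.6 + 0)/EI = 868.6/EI
A unit hogging moment at B produces rotation L₁/(3EI) + L₂/(3EI) = 4.667/EI.
Compatibility: M_B·(L₁+L₂)/(3EI) = θ_0, giving M_B = 186.1 kN·m (hogging).

M_B = 186.1 kN·m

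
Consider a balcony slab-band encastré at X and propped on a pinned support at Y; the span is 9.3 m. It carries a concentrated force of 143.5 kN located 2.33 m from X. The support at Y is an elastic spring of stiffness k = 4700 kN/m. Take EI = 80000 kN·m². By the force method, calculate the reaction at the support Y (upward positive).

R_Y = 11.64 kN

Release the roller at Y. Primary structure: cantilever fixed at X.
Deflection at Y on the released cantilever, summing each load's contribution:
  point load 143.5 at a = 2.33: Pa²(3L − a)/(6EI) = 3320/EI
Flexibility coefficient — unit upward force at Y: δ_{YY} = L³/(3EI) = 268.1/EI.
With EI = 80000 kN·m²: δ_0 = 0.0415 m and δ_{YY} = 0.003351 m/kN.
Compatibility — the spring shortens by R_Y/k under the reaction it provides: δ_0 − R_Y·δ_{YY} = R_Y/k. With 1/k = 0.000213 m/kN, R_Y = δ_0 / (δ_{YY} + 1/k) = 0.0415 / (0.003351 + 0.000213) = 11.64 kN.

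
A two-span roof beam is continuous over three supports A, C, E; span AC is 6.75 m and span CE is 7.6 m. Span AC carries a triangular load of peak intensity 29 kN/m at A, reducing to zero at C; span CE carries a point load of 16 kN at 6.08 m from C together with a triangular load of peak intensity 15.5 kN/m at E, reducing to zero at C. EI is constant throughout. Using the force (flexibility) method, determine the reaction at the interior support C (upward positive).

R_C = 75.07 kN

Take M_C as the redundant. Released structure: two simple spans AC and CE with a hinge at C.
Discontinuity in slope at C on the released structure — sum the simple-span end rotations:
  span AC: triangular load, peak 29: 7w₀L³/(360EI) = 173.4/EI
  span CE: point load 16 at a = 6.08: Pab(L + b)/(6LEI) = 29.57/EI
  span CE: triangular load, peak 15.5: 7w₀L³/(360EI) = 132.3/EI
  relative rotation θ_0 = (173.4 + 161.9)/EI = 335.3/EI
A unit hogging moment at C produces rotation L₁/(3EI) + L₂/(3EI) = 4.783/EI.
Compatibility: M_C·(L₁+L₂)/(3EI) = θ_0, giving M_C = 70.1 kN·m (hogging).
Span AC, ΣM about A with M_C applied at C: R_C^{AC}·6.75 = 220.2 + 70.1, so R_C^{AC} = 43.01 kN and R_A = 97.88 − 43.01 = 54.87 kN.
Span CE, ΣM about E: R_C^{CE}·7.6 = 173.5 + 70.1, so R_C^{CE} = 32.06 kN and R_E = 74.9 − 32.06 = 42.84 kN.
R_C = 43.01 + 32.06 = 75.07 kN.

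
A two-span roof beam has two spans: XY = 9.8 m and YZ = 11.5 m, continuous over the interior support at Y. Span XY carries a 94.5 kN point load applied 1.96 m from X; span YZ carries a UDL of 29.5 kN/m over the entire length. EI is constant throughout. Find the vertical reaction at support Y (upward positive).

Insert a hinge at Y; M_Y is the redundant, and each span becomes simply supported.
Discontinuity in slope at Y on the released structure — sum the simple-span end rotations:
  span XY: point load 94.5 at a = 1.96: Pab(L + a)/(6LEI) = 290.4/EI
  span YZ: UDL 29.5: wL³/(24EI) = 1869/EI
  relative rotation θ_0 = (290.4 + 1869)/EI = 2160/EI
A unit hogging moment at Y produces rotation L₁/(3EI) + L₂/(3EI) = 7.1/EI.
Compatibility: M_Y·(L₁+L₂)/(3EI) = θ_0, giving M_Y = 304.2 kN·m (hogging).
Span XY, ΣM about X with M_Y applied at Y: R_Y^{XY}·9.8 = 185.2 + 304.2, so R_Y^{XY} = 49.94 kN and R_X = 94.5 − 49.94 = 44.56 kN.
Span YZ, ΣM about Z: R_Y^{YZ}·11.5 = 1951 + 304.2, so R_Y^{YZ} = 196.1 kN and R_Z = 339.2 − 196.1 = 143.2 kN.
R_Y = 49.94 + 196.1 = 246 kN.

R_Y = 246 kN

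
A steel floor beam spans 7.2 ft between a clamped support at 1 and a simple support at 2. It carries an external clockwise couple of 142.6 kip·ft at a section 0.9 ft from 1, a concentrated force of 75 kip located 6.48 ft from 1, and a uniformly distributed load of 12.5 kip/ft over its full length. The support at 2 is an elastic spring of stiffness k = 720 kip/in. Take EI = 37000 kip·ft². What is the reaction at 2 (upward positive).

R_2 = 101 kip

Release the roller at 2. Primary structure: cantilever fixed at 1.
Free-end deflection of the primary structure under the applied loading (downward +):
  clockwise couple 142.6 at a = 0.9: M₀a(2L − a)/(2EI) = 866.3/EI
  point load 75 at a = 6.48: Pa²(3L − a)/(6EI) = 7936/EI
  UDL 12.5: wL⁴/(8EI) = 4199/EI
  δ_0 = 13002/EI
Tip deflection under a unit load at 2: L³/(3EI) = 124.4/EI.
With EI = 37000 kip·ft²: δ_0 = 0.35139 ft and δ_{22} = 0.003363 ft/kip.
Compatibility — the spring shortens by R_2/k under the reaction it provides: δ_0 − R_2·δ_{22} = R_2/k. With 1/k = 1/(720×12) ft/kip = 0.000116 ft/kip, R_2 = δ_0 / (δ_{22} + 1/k) = 0.35139 / (0.003363 + 0.000116) = 101 kip.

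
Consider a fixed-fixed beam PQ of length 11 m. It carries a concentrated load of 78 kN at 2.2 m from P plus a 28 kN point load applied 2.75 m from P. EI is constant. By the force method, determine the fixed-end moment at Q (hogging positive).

M_Q = 41.89 kN·m

Release both end moments; the primary structure is a simply-supported span PQ with redundants M_P and M_Q.
On the primary (simply-supported) span, the end slopes from the loading are:
  at P: point load 78 at a = 2.2: Pab(L + b)/(6LEI) = 453/EI
  at Q: point load 78 at a = 2.2: Pab(L + a)/(6LEI) = 302/EI
  at P: point load 28 at a = 2.75: Pab(L + b)/(6LEI) = 185.3/EI
  at Q: point load 28 at a = 2.75: Pab(L + a)/(6LEI) = 132.3/EI
  θ_P0 = 638.3/EI,  θ_Q0 = 434.4/EI
Flexibility coefficients: a unit moment at one end gives L/(3EI) there and L/(6EI) at the far end, so f₁₁ = f₂₂ = 3.667/EI and f₁₂ = f₂₁ = 1.833/EI.
Compatibility — zero rotation at each built-in end:
  3.667 M_P + 1.833 M_Q = 638.3
  1.833 M_P + 3.667 M_Q = 434.4
Solving the pair gives M_P = 153.1 kN·m and M_Q = 41.89 kN·m (hogging).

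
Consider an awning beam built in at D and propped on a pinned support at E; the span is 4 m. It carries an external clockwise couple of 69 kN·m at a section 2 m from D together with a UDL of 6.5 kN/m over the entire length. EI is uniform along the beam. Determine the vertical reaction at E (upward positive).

R_E = 29.16 kN

Choose R_E as the redundant. The primary structure is the cantilever fixed at D.
Deflection at E on the released cantilever, summing each load's contribution:
  clockwise couple 69 at a = 2: M₀a(2L − a)/(2EI) = 414/EI
  UDL 6.5: wL⁴/(8EI) = 208/EI
  δ_0 = 622/EI
Flexibility coefficient — unit upward force at E: δ_{EE} = L³/(3EI) = 21.33/EI.
The prop prevents deflection at E: R_E = δ_0/δ_{EE} = 622/21.33 = 29.16 kN.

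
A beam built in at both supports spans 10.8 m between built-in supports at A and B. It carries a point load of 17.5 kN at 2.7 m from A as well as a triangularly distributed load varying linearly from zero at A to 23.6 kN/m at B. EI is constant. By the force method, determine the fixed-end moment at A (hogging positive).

M_A = 118.3 kN·m

Release both end moments; the primary structure is a simply-supported span AB with redundants M_A and M_B.
On the primary (simply-supported) span, the end slopes from the loading are:
  at A: point load 17.5 at a = 2.7: Pab(L + b)/(6LEI) = 111.6/EI
  at B: point load 17.5 at a = 2.7: Pab(L + a)/(6LEI) = 79.73/EI
  at A: triangular load, peak 23.6: 7w₀L³/(360EI) = 578.1/EI
  at B: triangular load, peak 23.6: w₀L³/(45EI) = 660.6/EI
  θ_A0 = 689.7/EI,  θ_B0 = 740.4/EI
Flexibility coefficients: a unit moment at one end gives L/(3EI) there and L/(6EI) at the far end, so f₁₁ = f₂₂ = 3.6/EI and f₁₂ = f₂₁ = 1.8/EI.
Compatibility — zero rotation at each built-in end:
  3.6 M_A + 1.8 M_B = 689.7
  1.8 M_A + 3.6 M_B = 740.4
Solving the pair gives M_A = 118.3 kN·m and M_B = 146.5 kN·m (hogging).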